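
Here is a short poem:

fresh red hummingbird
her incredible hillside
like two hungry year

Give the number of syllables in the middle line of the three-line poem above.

The middle line: "her incredible hillside": 1+4+2 = 7

7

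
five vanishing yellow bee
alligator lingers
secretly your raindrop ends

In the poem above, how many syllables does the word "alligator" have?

4

"alligator" has 4 syllables.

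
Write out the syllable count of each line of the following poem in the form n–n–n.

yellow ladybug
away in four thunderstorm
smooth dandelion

Line 1: yellow(2) + ladybug(3) = 5
Line 2: away(2) + in(1) + four(1) + thunderstorm(3) = 7
Line 3: smooth(1) + dandelion(4) = 5

5–7–5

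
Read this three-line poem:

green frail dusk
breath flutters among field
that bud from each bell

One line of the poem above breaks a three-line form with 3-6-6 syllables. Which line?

Line 1: green (1), frail (1), dusk (1) → 3 ✓
Line 2: breath (1), flutters (2), among (2), field (1) → 6 ✓
Line 3: that (1), bud (1), from (1), each (1), bell (1) → 5 (expected 6)

The third line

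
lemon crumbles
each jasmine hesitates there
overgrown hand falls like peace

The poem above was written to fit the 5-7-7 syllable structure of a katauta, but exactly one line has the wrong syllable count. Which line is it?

Line 1: lemon(2) + crumbles(2) = 4 (expected 5)
Line 2: each(1) + jasmine(2) + hesitates(3) + there(1) = 7 ✓
Line 3: overgrown(3) + hand(1) + falls(1) + like(1) + peace(1) = 7 ✓

Line 1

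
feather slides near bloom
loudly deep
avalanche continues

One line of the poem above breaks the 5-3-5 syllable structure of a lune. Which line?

The third line

Line 1: feather(2) + slides(1) + near(1) + bloom(1) = 5 ✓
Line 2: loudly(2) + deep(1) = 3 ✓
Line 3: avalanche(3) + continues(3) = 6 (expected 5)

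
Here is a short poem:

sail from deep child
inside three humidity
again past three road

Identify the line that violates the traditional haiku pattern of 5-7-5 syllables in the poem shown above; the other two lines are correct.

Line 1

Line 1: "sail from deep child": 1+1+1+1 = 4 (expected 5)
Line 2: "inside three humidity": 2+1+4 = 7 ✓
Line 3: "again past three road": 2+1+1+1 = 5 ✓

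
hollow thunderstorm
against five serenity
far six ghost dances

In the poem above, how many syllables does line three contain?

Line three: "far six ghost dances": 1+1+1+2 = 5

5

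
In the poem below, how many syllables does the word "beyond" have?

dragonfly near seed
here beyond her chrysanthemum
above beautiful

"beyond" has 2 syllables.

2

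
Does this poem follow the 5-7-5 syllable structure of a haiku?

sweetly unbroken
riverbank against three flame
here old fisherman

Line 1: sweetly(2) + unbroken(3) = 5 ✓
Line 2: riverbank(3) + against(2) + three(1) + flame(1) = 7 ✓
Line 3: here(1) + old(1) + fisherman(3) = 5 ✓

Yes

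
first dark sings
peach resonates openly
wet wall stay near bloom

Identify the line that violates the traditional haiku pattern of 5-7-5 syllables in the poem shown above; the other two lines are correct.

Line 1: "first dark sings": 1+1+1 = 3 (expected 5)
Line 2: "peach resonates openly": 1+3+3 = 7 ✓
Line 3: "wet wall stay near bloom": 1+1+1+1+1 = 5 ✓

The first line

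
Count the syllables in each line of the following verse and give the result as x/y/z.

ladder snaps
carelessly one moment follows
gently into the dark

Line 1: ladder (2), snaps (1) → 3
Line 2: carelessly (3), one (1), moment (2), follows (2) → 8
Line 3: gently (2), into (2), the (1), dark (1) → 6

3/8/6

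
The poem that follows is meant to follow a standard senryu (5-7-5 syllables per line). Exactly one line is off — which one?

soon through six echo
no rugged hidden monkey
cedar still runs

Line 1: "soon through six echo": 1+1+1+2 = 5 ✓
Line 2: "no rugged hidden monkey": 1+2+2+2 = 7 ✓
Line 3: "cedar still runs": 2+1+1 = 4 (expected 5)

The third line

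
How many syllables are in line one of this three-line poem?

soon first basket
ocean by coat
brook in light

Line one: "soon first basket": 1+1+2 = 4

4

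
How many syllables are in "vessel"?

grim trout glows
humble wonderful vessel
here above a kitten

2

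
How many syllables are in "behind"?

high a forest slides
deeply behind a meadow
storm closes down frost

"behind" has 2 syllables.

2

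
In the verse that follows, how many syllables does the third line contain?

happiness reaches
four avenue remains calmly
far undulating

The third line: "far undulating": 1+4 = 5

5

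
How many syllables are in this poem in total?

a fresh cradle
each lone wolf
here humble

10

Line 1: a(1) + fresh(1) + cradle(2) = 4
Line 2: each(1) + lone(1) + wolf(1) = 3
Line 3: here(1) + humble(2) = 3
Total: 4 + 3 + 3 = 10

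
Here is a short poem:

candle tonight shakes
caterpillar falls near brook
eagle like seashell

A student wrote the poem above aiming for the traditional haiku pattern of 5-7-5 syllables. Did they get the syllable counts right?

Yes

Line 1: candle (2), tonight (2), shakes (1) → 5 ✓
Line 2: caterpillar (4), falls (1), near (1), brook (1) → 7 ✓
Line 3: eagle (2), like (1), seashell (2) → 5 ✓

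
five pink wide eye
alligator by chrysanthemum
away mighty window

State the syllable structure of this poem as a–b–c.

Line 1: "five pink wide eye": 1+1+1+1 = 4
Line 2: "alligator by chrysanthemum": 4+1+4 = 9
Line 3: "away mighty window": 2+2+2 = 6

4–9–6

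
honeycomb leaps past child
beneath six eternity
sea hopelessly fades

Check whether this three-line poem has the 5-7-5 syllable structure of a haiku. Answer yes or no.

No

Line 1: honeycomb (3), leaps (1), past (1), child (1) → 6 (expected 5)
Line 2: beneath (2), six (1), eternity (4) → 7 ✓
Line 3: sea (1), hopelessly (3), fades (1) → 5 ✓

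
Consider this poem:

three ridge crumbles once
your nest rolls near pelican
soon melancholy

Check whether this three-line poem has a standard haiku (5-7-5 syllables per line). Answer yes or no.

Line 1: three (1), ridge (1), crumbles (2), once (1) → 5 ✓
Line 2: your (1), nest (1), rolls (1), near (1), pelican (3) → 7 ✓
Line 3: soon (1), melancholy (4) → 5 ✓

Yes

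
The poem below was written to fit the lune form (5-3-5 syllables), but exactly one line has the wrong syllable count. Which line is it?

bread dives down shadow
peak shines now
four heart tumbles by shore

The third line

Line 1: bread (1), dives (1), down (1), shadow (2) → 5 ✓
Line 2: peak (1), shines (1), now (1) → 3 ✓
Line 3: four (1), heart (1), tumbles (2), by (1), shore (1) → 6 (expected 5)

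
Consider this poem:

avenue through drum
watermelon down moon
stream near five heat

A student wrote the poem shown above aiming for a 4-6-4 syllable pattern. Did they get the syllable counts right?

No

Line 1: avenue(3) + through(1) + drum(1) = 5 (expected 4)
Line 2: watermelon(4) + down(1) + moon(1) = 6 ✓
Line 3: stream(1) + near(1) + five(1) + heat(1) = 4 ✓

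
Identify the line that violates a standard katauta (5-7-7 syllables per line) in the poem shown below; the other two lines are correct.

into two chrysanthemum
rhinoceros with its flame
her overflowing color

Line 1: into (2), two (1), chrysanthemum (4) → 7 (expected 5)
Line 2: rhinoceros (4), with (1), its (1), flame (1) → 7 ✓
Line 3: her (1), overflowing (4), color (2) → 7 ✓

The first line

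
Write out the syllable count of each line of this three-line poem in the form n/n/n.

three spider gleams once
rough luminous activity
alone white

5/8/3

Line 1: "three spider gleams once": 1+2+1+1 = 5
Line 2: "rough luminous activity": 1+3+4 = 8
Line 3: "alone white": 2+1 = 3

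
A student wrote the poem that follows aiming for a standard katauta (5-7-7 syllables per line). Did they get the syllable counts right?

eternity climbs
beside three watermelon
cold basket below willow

Line 1: "eternity climbs": 4+1 = 5 ✓
Line 2: "beside three watermelon": 2+1+4 = 7 ✓
Line 3: "cold basket below willow": 1+2+2+2 = 7 ✓

Yes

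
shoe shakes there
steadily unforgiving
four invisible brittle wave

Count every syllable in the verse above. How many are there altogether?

18

Line 1: shoe (1), shakes (1), there (1) → 3
Line 2: steadily (3), unforgiving (4) → 7
Line 3: four (1), invisible (4), brittle (2), wave (1) → 8
Total: 3 + 7 + 8 = 18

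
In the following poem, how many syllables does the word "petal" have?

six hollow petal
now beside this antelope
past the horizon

2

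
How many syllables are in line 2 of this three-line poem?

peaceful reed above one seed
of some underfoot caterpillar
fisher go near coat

9

Line 2: of(1) + some(1) + underfoot(3) + caterpillar(4) = 9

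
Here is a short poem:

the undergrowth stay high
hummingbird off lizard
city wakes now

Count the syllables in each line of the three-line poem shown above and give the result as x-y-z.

Line 1: "the undergrowth stay high": 1+3+1+1 = 6
Line 2: "hummingbird off lizard": 3+1+2 = 6
Line 3: "city wakes now": 2+1+1 = 4

6-6-4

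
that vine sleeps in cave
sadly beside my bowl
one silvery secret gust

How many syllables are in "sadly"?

2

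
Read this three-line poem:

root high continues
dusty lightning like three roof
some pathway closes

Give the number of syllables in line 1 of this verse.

Line 1: "root high continues": 1+1+3 = 5

5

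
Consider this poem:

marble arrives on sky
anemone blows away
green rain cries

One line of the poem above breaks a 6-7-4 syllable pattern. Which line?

The third line

Line 1: "marble arrives on sky": 2+2+1+1 = 6 ✓
Line 2: "anemone blows away": 4+1+2 = 7 ✓
Line 3: "green rain cries": 1+1+1 = 3 (expected 4)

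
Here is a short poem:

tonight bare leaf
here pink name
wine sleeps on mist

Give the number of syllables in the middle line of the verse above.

The middle line: "here pink name": 1+1+1 = 3

3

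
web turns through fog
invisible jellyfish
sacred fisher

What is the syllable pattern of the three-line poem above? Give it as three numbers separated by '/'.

Line 1: "web turns through fog": 1+1+1+1 = 4
Line 2: "invisible jellyfish": 4+3 = 7
Line 3: "sacred fisher": 2+2 = 4

4/7/4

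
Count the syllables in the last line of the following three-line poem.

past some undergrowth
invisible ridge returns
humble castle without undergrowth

9

The last line: "humble castle without undergrowth": 2+2+2+3 = 9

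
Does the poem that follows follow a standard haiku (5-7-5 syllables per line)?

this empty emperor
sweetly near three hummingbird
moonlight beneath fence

No

Line 1: this (1), empty (2), emperor (3) → 6 (expected 5)
Line 2: sweetly (2), near (1), three (1), hummingbird (3) → 7 ✓
Line 3: moonlight (2), beneath (2), fence (1) → 5 ✓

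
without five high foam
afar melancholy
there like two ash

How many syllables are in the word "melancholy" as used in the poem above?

4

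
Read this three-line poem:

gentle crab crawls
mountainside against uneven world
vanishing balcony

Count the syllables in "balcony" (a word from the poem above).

3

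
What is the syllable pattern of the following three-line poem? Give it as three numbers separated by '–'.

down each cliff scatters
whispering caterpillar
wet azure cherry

Line 1: down (1), each (1), cliff (1), scatters (2) → 5
Line 2: whispering (3), caterpillar (4) → 7
Line 3: wet (1), azure (2), cherry (2) → 5

5–7–5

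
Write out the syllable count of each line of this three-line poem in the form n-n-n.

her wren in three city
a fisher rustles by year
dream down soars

Line 1: her(1) + wren(1) + in(1) + three(1) + city(2) = 6
Line 2: a(1) + fisher(2) + rustles(2) + by(1) + year(1) = 7
Line 3: dream(1) + down(1) + soars(1) = 3

6-7-3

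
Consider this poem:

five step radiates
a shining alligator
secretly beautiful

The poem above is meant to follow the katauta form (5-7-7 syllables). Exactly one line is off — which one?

The third line

Line 1: five (1), step (1), radiates (3) → 5 ✓
Line 2: a (1), shining (2), alligator (4) → 7 ✓
Line 3: secretly (3), beautiful (3) → 6 (expected 7)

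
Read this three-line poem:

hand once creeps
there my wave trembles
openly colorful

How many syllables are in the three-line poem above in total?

14

Line 1: hand(1) + once(1) + creeps(1) = 3
Line 2: there(1) + my(1) + wave(1) + trembles(2) = 5
Line 3: openly(3) + colorful(3) = 6
Total: 3 + 5 + 6 = 14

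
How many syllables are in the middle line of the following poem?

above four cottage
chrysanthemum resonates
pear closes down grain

7

The middle line: chrysanthemum(4) + resonates(3) = 7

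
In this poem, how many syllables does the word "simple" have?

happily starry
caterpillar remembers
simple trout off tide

2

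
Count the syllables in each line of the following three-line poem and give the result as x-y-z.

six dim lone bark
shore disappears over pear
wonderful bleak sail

4-7-5

Line 1: six(1) + dim(1) + lone(1) + bark(1) = 4
Line 2: shore(1) + disappears(3) + over(2) + pear(1) = 7
Line 3: wonderful(3) + bleak(1) + sail(1) = 5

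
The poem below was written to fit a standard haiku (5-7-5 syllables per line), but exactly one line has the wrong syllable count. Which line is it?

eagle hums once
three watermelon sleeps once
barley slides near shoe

Line 1

Line 1: eagle (2), hums (1), once (1) → 4 (expected 5)
Line 2: three (1), watermelon (4), sleeps (1), once (1) → 7 ✓
Line 3: barley (2), slides (1), near (1), shoe (1) → 5 ✓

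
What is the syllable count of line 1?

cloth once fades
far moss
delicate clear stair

Line 1: cloth(1) + once(1) + fades(1) = 3

3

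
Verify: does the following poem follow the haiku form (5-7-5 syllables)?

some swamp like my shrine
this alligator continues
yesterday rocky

Line 1: "some swamp like my shrine": 1+1+1+1+1 = 5 ✓
Line 2: "this alligator continues": 1+4+3 = 8 (expected 7)
Line 3: "yesterday rocky": 3+2 = 5 ✓

No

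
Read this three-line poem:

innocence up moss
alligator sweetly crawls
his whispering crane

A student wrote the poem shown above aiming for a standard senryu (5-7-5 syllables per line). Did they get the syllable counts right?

Yes

Line 1: "innocence up moss": 3+1+1 = 5 ✓
Line 2: "alligator sweetly crawls": 4+2+1 = 7 ✓
Line 3: "his whispering crane": 1+3+1 = 5 ✓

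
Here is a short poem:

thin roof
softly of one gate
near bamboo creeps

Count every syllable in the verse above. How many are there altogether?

11

Line 1: "thin roof": 1+1 = 2
Line 2: "softly of one gate": 2+1+1+1 = 5
Line 3: "near bamboo creeps": 1+2+1 = 4
Total: 2 + 5 + 4 = 11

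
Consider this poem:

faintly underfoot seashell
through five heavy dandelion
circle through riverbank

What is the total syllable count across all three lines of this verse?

21

Line 1: "faintly underfoot seashell": 2+3+2 = 7
Line 2: "through five heavy dandelion": 1+1+2+4 = 8
Line 3: "circle through riverbank": 2+1+3 = 6
Total: 7 + 8 + 6 = 21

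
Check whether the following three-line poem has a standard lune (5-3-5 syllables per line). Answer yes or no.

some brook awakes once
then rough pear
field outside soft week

Yes

Line 1: some(1) + brook(1) + awakes(2) + once(1) = 5 ✓
Line 2: then(1) + rough(1) + pear(1) = 3 ✓
Line 3: field(1) + outside(2) + soft(1) + week(1) = 5 ✓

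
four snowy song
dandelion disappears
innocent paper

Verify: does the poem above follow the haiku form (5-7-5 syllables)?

Line 1: four (1), snowy (2), song (1) → 4 (expected 5)
Line 2: dandelion (4), disappears (3) → 7 ✓
Line 3: innocent (3), paper (2) → 5 ✓

No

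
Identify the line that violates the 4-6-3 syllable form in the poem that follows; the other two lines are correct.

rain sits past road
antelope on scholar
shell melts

Line 1: "rain sits past road": 1+1+1+1 = 4 ✓
Line 2: "antelope on scholar": 3+1+2 = 6 ✓
Line 3: "shell melts": 1+1 = 2 (expected 3)

Line 3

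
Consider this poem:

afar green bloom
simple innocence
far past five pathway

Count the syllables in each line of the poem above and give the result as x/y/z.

Line 1: "afar green bloom": 2+1+1 = 4
Line 2: "simple innocence": 2+3 = 5
Line 3: "far past five pathway": 1+1+1+2 = 5

4/5/5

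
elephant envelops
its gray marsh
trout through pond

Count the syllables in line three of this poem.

3

Line three: trout (1), through (1), pond (1) → 3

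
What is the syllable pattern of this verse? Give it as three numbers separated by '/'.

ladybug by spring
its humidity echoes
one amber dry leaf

Line 1: ladybug (3), by (1), spring (1) → 5
Line 2: its (1), humidity (4), echoes (2) → 7
Line 3: one (1), amber (2), dry (1), leaf (1) → 5

5/7/5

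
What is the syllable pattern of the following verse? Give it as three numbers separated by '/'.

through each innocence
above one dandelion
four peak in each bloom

Line 1: through (1), each (1), innocence (3) → 5
Line 2: above (2), one (1), dandelion (4) → 7
Line 3: four (1), peak (1), in (1), each (1), bloom (1) → 5

5/7/5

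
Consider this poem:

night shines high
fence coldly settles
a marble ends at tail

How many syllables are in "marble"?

2

"marble" has 2 syllables.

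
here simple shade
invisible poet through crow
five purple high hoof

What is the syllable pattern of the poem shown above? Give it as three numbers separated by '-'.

4-8-5

Line 1: here(1) + simple(2) + shade(1) = 4
Line 2: invisible(4) + poet(2) + through(1) + crow(1) = 8
Line 3: five(1) + purple(2) + high(1) + hoof(1) = 5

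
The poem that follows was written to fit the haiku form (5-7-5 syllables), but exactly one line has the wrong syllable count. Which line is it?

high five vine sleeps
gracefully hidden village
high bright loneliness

Line 1: high (1), five (1), vine (1), sleeps (1) → 4 (expected 5)
Line 2: gracefully (3), hidden (2), village (2) → 7 ✓
Line 3: high (1), bright (1), loneliness (3) → 5 ✓

The first line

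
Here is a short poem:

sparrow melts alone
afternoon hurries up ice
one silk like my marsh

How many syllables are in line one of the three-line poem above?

Line one: "sparrow melts alone": 2+1+2 = 5

5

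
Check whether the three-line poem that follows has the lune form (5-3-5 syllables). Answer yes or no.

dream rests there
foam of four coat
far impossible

No

Line 1: dream (1), rests (1), there (1) → 3 (expected 5)
Line 2: foam (1), of (1), four (1), coat (1) → 4 (expected 3)
Line 3: far (1), impossible (4) → 5 ✓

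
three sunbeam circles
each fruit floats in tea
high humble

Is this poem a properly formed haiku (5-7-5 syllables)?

Line 1: three(1) + sunbeam(2) + circles(2) = 5 ✓
Line 2: each(1) + fruit(1) + floats(1) + in(1) + tea(1) = 5 (expected 7)
Line 3: high(1) + humble(2) = 3 (expected 5)

No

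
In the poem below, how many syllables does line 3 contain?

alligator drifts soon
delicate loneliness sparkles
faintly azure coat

Line 3: faintly (2), azure (2), coat (1) → 5

5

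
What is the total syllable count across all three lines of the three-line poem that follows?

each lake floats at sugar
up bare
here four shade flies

Line 1: each (1), lake (1), floats (1), at (1), sugar (2) → 6
Line 2: up (1), bare (1) → 2
Line 3: here (1), four (1), shade (1), flies (1) → 4
Total: 6 + 2 + 4 = 12

12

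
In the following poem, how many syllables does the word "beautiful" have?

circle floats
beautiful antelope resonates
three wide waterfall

"beautiful" has 3 syllables.

3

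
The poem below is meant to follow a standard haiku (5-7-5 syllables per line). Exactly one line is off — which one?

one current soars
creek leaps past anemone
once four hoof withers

Line 1: "one current soars": 1+2+1 = 4 (expected 5)
Line 2: "creek leaps past anemone": 1+1+1+4 = 7 ✓
Line 3: "once four hoof withers": 1+1+1+2 = 5 ✓

The first line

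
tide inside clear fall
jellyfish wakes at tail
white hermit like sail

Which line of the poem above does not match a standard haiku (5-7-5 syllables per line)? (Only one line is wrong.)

The second line

Line 1: tide(1) + inside(2) + clear(1) + fall(1) = 5 ✓
Line 2: jellyfish(3) + wakes(1) + at(1) + tail(1) = 6 (expected 7)
Line 3: white(1) + hermit(2) + like(1) + sail(1) = 5 ✓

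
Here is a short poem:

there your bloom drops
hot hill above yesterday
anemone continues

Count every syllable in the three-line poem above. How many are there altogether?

18

Line 1: there (1), your (1), bloom (1), drops (1) → 4
Line 2: hot (1), hill (1), above (2), yesterday (3) → 7
Line 3: anemone (4), continues (3) → 7
Total: 4 + 7 + 7 = 18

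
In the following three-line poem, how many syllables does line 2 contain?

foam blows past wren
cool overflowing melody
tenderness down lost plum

Line 2: "cool overflowing melody": 1+4+3 = 8

8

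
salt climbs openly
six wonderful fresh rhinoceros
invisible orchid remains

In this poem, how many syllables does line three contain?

8

Line three: invisible(4) + orchid(2) + remains(2) = 8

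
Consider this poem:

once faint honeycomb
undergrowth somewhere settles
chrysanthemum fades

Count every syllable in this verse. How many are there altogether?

17

Line 1: once (1), faint (1), honeycomb (3) → 5
Line 2: undergrowth (3), somewhere (2), settles (2) → 7
Line 3: chrysanthemum (4), fades (1) → 5
Total: 5 + 7 + 5 = 17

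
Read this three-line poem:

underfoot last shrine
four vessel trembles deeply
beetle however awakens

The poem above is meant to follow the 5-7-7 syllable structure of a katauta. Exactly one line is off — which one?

Line 3

Line 1: underfoot(3) + last(1) + shrine(1) = 5 ✓
Line 2: four(1) + vessel(2) + trembles(2) + deeply(2) = 7 ✓
Line 3: beetle(2) + however(3) + awakens(3) = 8 (expected 7)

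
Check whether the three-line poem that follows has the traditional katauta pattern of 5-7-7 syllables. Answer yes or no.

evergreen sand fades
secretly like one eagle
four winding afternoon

Line 1: evergreen (3), sand (1), fades (1) → 5 ✓
Line 2: secretly (3), like (1), one (1), eagle (2) → 7 ✓
Line 3: four (1), winding (2), afternoon (3) → 6 (expected 7)

No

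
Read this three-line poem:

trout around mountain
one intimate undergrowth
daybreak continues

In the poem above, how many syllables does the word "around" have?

2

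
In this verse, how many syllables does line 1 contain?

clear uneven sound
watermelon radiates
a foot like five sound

Line 1: clear (1), uneven (3), sound (1) → 5

5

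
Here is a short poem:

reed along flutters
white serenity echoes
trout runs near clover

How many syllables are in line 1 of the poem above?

Line 1: "reed along flutters": 1+2+2 = 5

5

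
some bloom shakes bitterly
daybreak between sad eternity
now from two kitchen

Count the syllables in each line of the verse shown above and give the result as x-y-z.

Line 1: some (1), bloom (1), shakes (1), bitterly (3) → 6
Line 2: daybreak (2), between (2), sad (1), eternity (4) → 9
Line 3: now (1), from (1), two (1), kitchen (2) → 5

6-9-5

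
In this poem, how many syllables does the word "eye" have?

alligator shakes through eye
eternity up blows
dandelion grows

1

"eye" has 1 syllable.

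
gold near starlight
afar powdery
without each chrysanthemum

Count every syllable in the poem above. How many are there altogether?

16

Line 1: "gold near starlight": 1+1+2 = 4
Line 2: "afar powdery": 2+3 = 5
Line 3: "without each chrysanthemum": 2+1+4 = 7
Total: 4 + 5 + 7 = 16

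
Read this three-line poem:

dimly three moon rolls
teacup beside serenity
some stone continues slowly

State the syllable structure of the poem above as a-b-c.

5-8-7

Line 1: dimly (2), three (1), moon (1), rolls (1) → 5
Line 2: teacup (2), beside (2), serenity (4) → 8
Line 3: some (1), stone (1), continues (3), slowly (2) → 7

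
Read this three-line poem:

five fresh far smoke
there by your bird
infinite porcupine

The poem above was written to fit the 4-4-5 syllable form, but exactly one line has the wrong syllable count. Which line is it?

Line 3

Line 1: five (1), fresh (1), far (1), smoke (1) → 4 ✓
Line 2: there (1), by (1), your (1), bird (1) → 4 ✓
Line 3: infinite (3), porcupine (3) → 6 (expected 5)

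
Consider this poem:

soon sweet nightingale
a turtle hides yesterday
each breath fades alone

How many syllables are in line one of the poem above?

Line one: soon(1) + sweet(1) + nightingale(3) = 5

5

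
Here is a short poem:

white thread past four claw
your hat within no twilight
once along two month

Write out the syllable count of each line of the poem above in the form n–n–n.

Line 1: "white thread past four claw": 1+1+1+1+1 = 5
Line 2: "your hat within no twilight": 1+1+2+1+2 = 7
Line 3: "once along two month": 1+2+1+1 = 5

5–7–5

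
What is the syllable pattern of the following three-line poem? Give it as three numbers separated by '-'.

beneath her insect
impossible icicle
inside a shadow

5-7-5

Line 1: beneath (2), her (1), insect (2) → 5
Line 2: impossible (4), icicle (3) → 7
Line 3: inside (2), a (1), shadow (2) → 5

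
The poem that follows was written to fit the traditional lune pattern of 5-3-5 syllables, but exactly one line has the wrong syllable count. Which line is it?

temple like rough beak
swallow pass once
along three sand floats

Line 1: temple(2) + like(1) + rough(1) + beak(1) = 5 ✓
Line 2: swallow(2) + pass(1) + once(1) = 4 (expected 3)
Line 3: along(2) + three(1) + sand(1) + floats(1) = 5 ✓

The second line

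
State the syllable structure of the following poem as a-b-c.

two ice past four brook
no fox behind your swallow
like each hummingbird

Line 1: two (1), ice (1), past (1), four (1), brook (1) → 5
Line 2: no (1), fox (1), behind (2), your (1), swallow (2) → 7
Line 3: like (1), each (1), hummingbird (3) → 5

5-7-5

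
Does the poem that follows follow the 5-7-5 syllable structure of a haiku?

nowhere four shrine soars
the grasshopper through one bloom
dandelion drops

Yes

Line 1: nowhere(2) + four(1) + shrine(1) + soars(1) = 5 ✓
Line 2: the(1) + grasshopper(3) + through(1) + one(1) + bloom(1) = 7 ✓
Line 3: dandelion(4) + drops(1) = 5 ✓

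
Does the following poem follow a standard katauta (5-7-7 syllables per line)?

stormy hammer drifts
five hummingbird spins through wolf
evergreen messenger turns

Line 1: stormy (2), hammer (2), drifts (1) → 5 ✓
Line 2: five (1), hummingbird (3), spins (1), through (1), wolf (1) → 7 ✓
Line 3: evergreen (3), messenger (3), turns (1) → 7 ✓

Yes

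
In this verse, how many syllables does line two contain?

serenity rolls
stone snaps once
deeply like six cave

Line two: "stone snaps once": 1+1+1 = 3

3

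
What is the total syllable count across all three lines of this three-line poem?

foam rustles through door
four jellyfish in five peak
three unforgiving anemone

Line 1: "foam rustles through door": 1+2+1+1 = 5
Line 2: "four jellyfish in five peak": 1+3+1+1+1 = 7
Line 3: "three unforgiving anemone": 1+4+4 = 9
Total: 5 + 7 + 9 = 21

21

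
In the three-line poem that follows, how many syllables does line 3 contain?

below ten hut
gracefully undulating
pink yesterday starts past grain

7

Line 3: pink (1), yesterday (3), starts (1), past (1), grain (1) → 7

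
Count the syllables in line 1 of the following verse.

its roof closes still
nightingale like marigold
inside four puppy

Line 1: its(1) + roof(1) + closes(2) + still(1) = 5

5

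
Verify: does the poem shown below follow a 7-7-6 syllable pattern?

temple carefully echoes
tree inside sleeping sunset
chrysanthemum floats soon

Yes

Line 1: temple(2) + carefully(3) + echoes(2) = 7 ✓
Line 2: tree(1) + inside(2) + sleeping(2) + sunset(2) = 7 ✓
Line 3: chrysanthemum(4) + floats(1) + soon(1) = 6 ✓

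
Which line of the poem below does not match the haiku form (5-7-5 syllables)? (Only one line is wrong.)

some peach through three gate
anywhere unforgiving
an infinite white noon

The third line

Line 1: "some peach through three gate": 1+1+1+1+1 = 5 ✓
Line 2: "anywhere unforgiving": 3+4 = 7 ✓
Line 3: "an infinite white noon": 1+3+1+1 = 6 (expected 5)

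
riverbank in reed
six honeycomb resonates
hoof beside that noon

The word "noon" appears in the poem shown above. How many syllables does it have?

1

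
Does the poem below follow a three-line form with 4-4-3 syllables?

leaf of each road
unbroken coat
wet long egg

Line 1: "leaf of each road": 1+1+1+1 = 4 ✓
Line 2: "unbroken coat": 3+1 = 4 ✓
Line 3: "wet long egg": 1+1+1 = 3 ✓

Yes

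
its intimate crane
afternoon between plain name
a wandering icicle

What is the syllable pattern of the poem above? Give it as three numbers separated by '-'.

Line 1: its (1), intimate (3), crane (1) → 5
Line 2: afternoon (3), between (2), plain (1), name (1) → 7
Line 3: a (1), wandering (3), icicle (3) → 7

5-7-7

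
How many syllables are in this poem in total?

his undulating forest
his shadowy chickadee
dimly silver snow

Line 1: his(1) + undulating(4) + forest(2) = 7
Line 2: his(1) + shadowy(3) + chickadee(3) = 7
Line 3: dimly(2) + silver(2) + snow(1) = 5
Total: 7 + 7 + 5 = 19

19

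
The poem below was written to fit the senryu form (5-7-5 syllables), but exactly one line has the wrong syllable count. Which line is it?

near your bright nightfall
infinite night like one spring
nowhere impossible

The third line

Line 1: "near your bright nightfall": 1+1+1+2 = 5 ✓
Line 2: "infinite night like one spring": 3+1+1+1+1 = 7 ✓
Line 3: "nowhere impossible": 2+4 = 6 (expected 5)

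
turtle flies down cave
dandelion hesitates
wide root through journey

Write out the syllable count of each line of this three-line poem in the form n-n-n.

Line 1: turtle(2) + flies(1) + down(1) + cave(1) = 5
Line 2: dandelion(4) + hesitates(3) = 7
Line 3: wide(1) + root(1) + through(1) + journey(2) = 5

5-7-5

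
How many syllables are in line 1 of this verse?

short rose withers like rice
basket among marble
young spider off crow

Line 1: short (1), rose (1), withers (2), like (1), rice (1) → 6

6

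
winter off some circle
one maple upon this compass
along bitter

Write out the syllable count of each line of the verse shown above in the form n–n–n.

6–8–4

Line 1: winter (2), off (1), some (1), circle (2) → 6
Line 2: one (1), maple (2), upon (2), this (1), compass (2) → 8
Line 3: along (2), bitter (2) → 4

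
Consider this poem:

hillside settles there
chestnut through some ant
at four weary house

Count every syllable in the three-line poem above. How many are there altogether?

Line 1: hillside (2), settles (2), there (1) → 5
Line 2: chestnut (2), through (1), some (1), ant (1) → 5
Line 3: at (1), four (1), weary (2), house (1) → 5
Total: 5 + 5 + 5 = 15

15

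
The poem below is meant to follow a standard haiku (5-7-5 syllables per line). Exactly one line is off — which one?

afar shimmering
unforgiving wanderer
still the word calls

Line 1: afar (2), shimmering (3) → 5 ✓
Line 2: unforgiving (4), wanderer (3) → 7 ✓
Line 3: still (1), the (1), word (1), calls (1) → 4 (expected 5)

Line 3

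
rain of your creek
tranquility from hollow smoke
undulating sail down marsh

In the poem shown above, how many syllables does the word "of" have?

"of" has 1 syllable.

1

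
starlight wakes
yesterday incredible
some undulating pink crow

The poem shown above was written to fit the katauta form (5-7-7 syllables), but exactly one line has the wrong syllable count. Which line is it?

The first line

Line 1: starlight (2), wakes (1) → 3 (expected 5)
Line 2: yesterday (3), incredible (4) → 7 ✓
Line 3: some (1), undulating (4), pink (1), crow (1) → 7 ✓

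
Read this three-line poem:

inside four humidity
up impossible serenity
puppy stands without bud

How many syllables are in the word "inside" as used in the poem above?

"inside" has 2 syllables.

2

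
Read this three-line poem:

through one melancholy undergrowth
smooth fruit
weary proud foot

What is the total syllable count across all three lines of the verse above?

15

Line 1: through (1), one (1), melancholy (4), undergrowth (3) → 9
Line 2: smooth (1), fruit (1) → 2
Line 3: weary (2), proud (1), foot (1) → 4
Total: 9 + 2 + 4 = 15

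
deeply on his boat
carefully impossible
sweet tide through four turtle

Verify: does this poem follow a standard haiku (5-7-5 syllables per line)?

Line 1: deeply (2), on (1), his (1), boat (1) → 5 ✓
Line 2: carefully (3), impossible (4) → 7 ✓
Line 3: sweet (1), tide (1), through (1), four (1), turtle (2) → 6 (expected 5)

No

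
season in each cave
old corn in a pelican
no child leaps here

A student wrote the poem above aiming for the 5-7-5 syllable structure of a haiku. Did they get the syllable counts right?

Line 1: season (2), in (1), each (1), cave (1) → 5 ✓
Line 2: old (1), corn (1), in (1), a (1), pelican (3) → 7 ✓
Line 3: no (1), child (1), leaps (1), here (1) → 4 (expected 5)

No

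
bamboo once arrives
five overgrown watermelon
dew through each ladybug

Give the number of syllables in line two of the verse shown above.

8

Line two: five(1) + overgrown(3) + watermelon(4) = 8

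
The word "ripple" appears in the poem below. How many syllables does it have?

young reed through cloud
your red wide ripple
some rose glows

2

"ripple" has 2 syllables.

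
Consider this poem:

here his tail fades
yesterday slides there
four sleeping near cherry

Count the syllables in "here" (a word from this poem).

1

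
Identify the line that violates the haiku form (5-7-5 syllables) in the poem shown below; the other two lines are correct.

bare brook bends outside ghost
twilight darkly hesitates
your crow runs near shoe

Line 1

Line 1: "bare brook bends outside ghost": 1+1+1+2+1 = 6 (expected 5)
Line 2: "twilight darkly hesitates": 2+2+3 = 7 ✓
Line 3: "your crow runs near shoe": 1+1+1+1+1 = 5 ✓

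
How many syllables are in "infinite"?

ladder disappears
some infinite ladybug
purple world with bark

3

"infinite" has 3 syllables.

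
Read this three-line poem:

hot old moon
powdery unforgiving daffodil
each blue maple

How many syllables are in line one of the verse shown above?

Line one: hot(1) + old(1) + moon(1) = 3

3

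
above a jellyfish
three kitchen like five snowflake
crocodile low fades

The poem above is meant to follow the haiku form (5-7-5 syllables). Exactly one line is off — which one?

Line 1: above(2) + a(1) + jellyfish(3) = 6 (expected 5)
Line 2: three(1) + kitchen(2) + like(1) + five(1) + snowflake(2) = 7 ✓
Line 3: crocodile(3) + low(1) + fades(1) = 5 ✓

Line 1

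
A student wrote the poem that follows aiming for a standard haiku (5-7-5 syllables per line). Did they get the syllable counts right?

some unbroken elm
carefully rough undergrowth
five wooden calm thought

Line 1: some(1) + unbroken(3) + elm(1) = 5 ✓
Line 2: carefully(3) + rough(1) + undergrowth(3) = 7 ✓
Line 3: five(1) + wooden(2) + calm(1) + thought(1) = 5 ✓

Yes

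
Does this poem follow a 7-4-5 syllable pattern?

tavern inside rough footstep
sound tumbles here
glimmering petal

Yes

Line 1: tavern(2) + inside(2) + rough(1) + footstep(2) = 7 ✓
Line 2: sound(1) + tumbles(2) + here(1) = 4 ✓
Line 3: glimmering(3) + petal(2) = 5 ✓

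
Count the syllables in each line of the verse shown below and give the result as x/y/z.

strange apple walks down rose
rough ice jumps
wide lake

6/3/2

Line 1: strange (1), apple (2), walks (1), down (1), rose (1) → 6
Line 2: rough (1), ice (1), jumps (1) → 3
Line 3: wide (1), lake (1) → 2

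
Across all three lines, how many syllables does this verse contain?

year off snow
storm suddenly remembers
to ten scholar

14

Line 1: year (1), off (1), snow (1) → 3
Line 2: storm (1), suddenly (3), remembers (3) → 7
Line 3: to (1), ten (1), scholar (2) → 4
Total: 3 + 7 + 4 = 14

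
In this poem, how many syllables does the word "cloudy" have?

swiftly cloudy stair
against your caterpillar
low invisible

"cloudy" has 2 syllables.

2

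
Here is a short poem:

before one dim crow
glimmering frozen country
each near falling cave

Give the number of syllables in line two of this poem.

Line two: "glimmering frozen country": 3+2+2 = 7

7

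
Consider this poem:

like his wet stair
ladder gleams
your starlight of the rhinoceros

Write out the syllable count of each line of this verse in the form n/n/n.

4/3/9

Line 1: like (1), his (1), wet (1), stair (1) → 4
Line 2: ladder (2), gleams (1) → 3
Line 3: your (1), starlight (2), of (1), the (1), rhinoceros (4) → 9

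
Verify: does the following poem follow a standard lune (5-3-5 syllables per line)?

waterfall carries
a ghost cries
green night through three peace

Yes

Line 1: waterfall (3), carries (2) → 5 ✓
Line 2: a (1), ghost (1), cries (1) → 3 ✓
Line 3: green (1), night (1), through (1), three (1), peace (1) → 5 ✓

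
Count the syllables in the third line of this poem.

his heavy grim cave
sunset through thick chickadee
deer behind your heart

The third line: deer(1) + behind(2) + your(1) + heart(1) = 5

5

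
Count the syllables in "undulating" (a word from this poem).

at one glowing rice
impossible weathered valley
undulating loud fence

"undulating" has 4 syllables.

4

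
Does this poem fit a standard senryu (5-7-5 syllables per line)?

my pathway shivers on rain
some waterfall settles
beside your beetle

Line 1: my(1) + pathway(2) + shivers(2) + on(1) + rain(1) = 7 (expected 5)
Line 2: some(1) + waterfall(3) + settles(2) = 6 (expected 7)
Line 3: beside(2) + your(1) + beetle(2) = 5 ✓

No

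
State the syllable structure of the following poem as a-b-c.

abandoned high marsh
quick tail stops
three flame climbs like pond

5-3-5

Line 1: "abandoned high marsh": 3+1+1 = 5
Line 2: "quick tail stops": 1+1+1 = 3
Line 3: "three flame climbs like pond": 1+1+1+1+1 = 5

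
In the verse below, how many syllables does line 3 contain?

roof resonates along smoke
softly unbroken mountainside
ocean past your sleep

5

Line 3: ocean (2), past (1), your (1), sleep (1) → 5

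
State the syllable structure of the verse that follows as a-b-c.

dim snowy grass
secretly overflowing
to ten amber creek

4-7-5

Line 1: "dim snowy grass": 1+2+1 = 4
Line 2: "secretly overflowing": 3+4 = 7
Line 3: "to ten amber creek": 1+1+2+1 = 5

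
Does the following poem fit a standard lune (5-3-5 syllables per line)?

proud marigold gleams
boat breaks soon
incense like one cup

Line 1: proud(1) + marigold(3) + gleams(1) = 5 ✓
Line 2: boat(1) + breaks(1) + soon(1) = 3 ✓
Line 3: incense(2) + like(1) + one(1) + cup(1) = 5 ✓

Yes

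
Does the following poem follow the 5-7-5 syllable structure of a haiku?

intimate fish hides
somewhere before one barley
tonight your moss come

Line 1: intimate(3) + fish(1) + hides(1) = 5 ✓
Line 2: somewhere(2) + before(2) + one(1) + barley(2) = 7 ✓
Line 3: tonight(2) + your(1) + moss(1) + come(1) = 5 ✓

Yes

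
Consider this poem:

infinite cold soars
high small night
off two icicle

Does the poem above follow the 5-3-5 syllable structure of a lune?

Line 1: infinite(3) + cold(1) + soars(1) = 5 ✓
Line 2: high(1) + small(1) + night(1) = 3 ✓
Line 3: off(1) + two(1) + icicle(3) = 5 ✓

Yes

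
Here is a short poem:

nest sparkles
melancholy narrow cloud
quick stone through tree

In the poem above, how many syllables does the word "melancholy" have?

4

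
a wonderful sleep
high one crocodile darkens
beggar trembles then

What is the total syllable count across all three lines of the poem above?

Line 1: "a wonderful sleep": 1+3+1 = 5
Line 2: "high one crocodile darkens": 1+1+3+2 = 7
Line 3: "beggar trembles then": 2+2+1 = 5
Total: 5 + 7 + 5 = 17

17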